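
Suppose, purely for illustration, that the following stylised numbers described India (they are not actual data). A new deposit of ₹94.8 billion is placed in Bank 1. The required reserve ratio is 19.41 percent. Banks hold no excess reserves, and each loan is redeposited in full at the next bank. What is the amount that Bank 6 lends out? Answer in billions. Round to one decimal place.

Each bank lends a fraction (1 − rr) = 0.8059 of the deposit it receives, so Bank 6 receives 94.8·0.8059^5 and lends 94.8·0.8059^6 ≈ 25.9714 billion.

₹26.0 billion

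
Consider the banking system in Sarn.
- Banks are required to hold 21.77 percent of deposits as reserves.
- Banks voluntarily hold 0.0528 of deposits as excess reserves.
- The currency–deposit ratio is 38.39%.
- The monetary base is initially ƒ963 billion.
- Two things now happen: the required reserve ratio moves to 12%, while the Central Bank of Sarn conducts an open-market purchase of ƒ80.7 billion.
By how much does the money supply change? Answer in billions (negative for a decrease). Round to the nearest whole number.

ƒ558 billion

Before: m₁ = (1 + 0.3839) / (0.2177 + 0.0528 + 0.3839) ≈ 2.11476, MB₁ = 963, so M₁ = 2.11476 × 963 ≈ 2036.5139 billion.
After: m₂ = (1 + 0.3839) / (0.12 + 0.0528 + 0.3839) ≈ 2.48590, MB₂ = 963 + 80.7 = 1043.7, so M₂ = 2.48590 × 1043.7 ≈ 2594.5338 billion.
ΔM = M₂ − M₁ = 2594.5338 − 2036.5139 = 558.0199 billion.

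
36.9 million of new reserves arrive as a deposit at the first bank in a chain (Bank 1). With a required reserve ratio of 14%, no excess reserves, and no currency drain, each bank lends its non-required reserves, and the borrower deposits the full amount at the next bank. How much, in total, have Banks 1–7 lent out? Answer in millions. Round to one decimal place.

147.8 million

Bank i lends (1 − rr)^i of the original deposit: Bank 1 lends 36.9·0.8600 = 31.7340, Bank 2 lends 36.9·0.8600² ≈ 27.2912, and so on.
Summing a geometric series: total = 36.9·[0.8600·(1 − 0.8600^7) / (1 − 0.8600)] ≈ 147.8061 million.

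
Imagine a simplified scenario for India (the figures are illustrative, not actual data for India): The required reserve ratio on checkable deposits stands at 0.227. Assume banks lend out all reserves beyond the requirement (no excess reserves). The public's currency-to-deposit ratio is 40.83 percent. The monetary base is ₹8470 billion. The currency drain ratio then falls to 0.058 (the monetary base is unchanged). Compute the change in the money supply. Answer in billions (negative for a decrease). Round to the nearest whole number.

Initially m₁ = (1 + 0.4083) / (0.227 + 0.4083) ≈ 2.21675, so M₁ = 2.21675 × 8470 = 18775.8725 billion.
After the change m₂ = (1 + 0.058) / (0.227 + 0.058) ≈ 3.71228, so M₂ = 3.71228 × 8470 = 31443.0116 billion.
ΔM = M₂ − M₁ = 31443.0116 − 18775.8725 = 12667.1391 billion.

₹12667 billion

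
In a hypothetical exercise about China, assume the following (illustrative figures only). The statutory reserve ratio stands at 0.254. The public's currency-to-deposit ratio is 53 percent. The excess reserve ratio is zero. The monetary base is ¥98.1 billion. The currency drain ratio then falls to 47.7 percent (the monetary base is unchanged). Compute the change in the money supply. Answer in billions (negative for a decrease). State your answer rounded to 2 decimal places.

¥6.77 billion

Initially m₁ = (1 + 0.53) / (0.254 + 0.53) ≈ 1.95153, so M₁ = 1.95153 × 98.1 ≈ 191.4451 billion.
After the change m₂ = (1 + 0.477) / (0.254 + 0.477) ≈ 2.02052, so M₂ = 2.02052 × 98.1 ≈ 198.213 billion.
ΔM = M₂ − M₁ = 198.213 − 191.4451 = 6.7679 billion.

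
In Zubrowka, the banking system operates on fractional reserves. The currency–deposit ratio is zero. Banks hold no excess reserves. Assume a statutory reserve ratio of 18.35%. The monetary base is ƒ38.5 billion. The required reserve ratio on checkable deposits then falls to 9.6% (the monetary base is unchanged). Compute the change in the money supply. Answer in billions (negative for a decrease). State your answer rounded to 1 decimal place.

Initially m₁ = 1 / (0.1835) ≈ 5.4496, so M₁ = 5.4496 × 38.5 = 209.8096 billion.
After the change m₂ = 1 / (0.096) ≈ 10.4167, so M₂ = 10.4167 × 38.5 ≈ 401.043 billion.
ΔM = M₂ − M₁ = 401.043 − 209.8096 = 191.2334 billion.

ƒ191.2 billion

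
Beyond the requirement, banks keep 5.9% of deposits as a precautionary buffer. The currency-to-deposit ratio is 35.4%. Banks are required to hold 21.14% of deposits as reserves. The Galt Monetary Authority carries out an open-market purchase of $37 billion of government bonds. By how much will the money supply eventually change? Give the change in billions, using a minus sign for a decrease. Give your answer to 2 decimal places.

The money multiplier is m = (1 + c) / (rr + e + c) = (1 + 0.354) / (0.2114 + 0.059 + 0.354) ≈ 2.16848.
The purchase adds 37 billion of base, so ΔM = m × ΔMB = 2.16848 × (+37) ≈ 80.2338 billion.

$80.23 billion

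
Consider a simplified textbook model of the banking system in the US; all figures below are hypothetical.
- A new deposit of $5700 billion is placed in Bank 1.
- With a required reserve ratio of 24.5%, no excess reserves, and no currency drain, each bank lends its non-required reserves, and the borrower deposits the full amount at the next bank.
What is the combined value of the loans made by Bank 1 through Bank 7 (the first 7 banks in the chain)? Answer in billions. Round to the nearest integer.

$15109 billion

Bank i lends (1 − rr)^i of the original deposit: Bank 1 lends 5700·0.7550 = 4303.5000, Bank 2 lends 5700·0.7550² = 3249.1425, and so on.
Summing a geometric series: total = 5700·[0.7550·(1 − 0.7550^7) / (1 − 0.7550)] ≈ 15108.9893 billion.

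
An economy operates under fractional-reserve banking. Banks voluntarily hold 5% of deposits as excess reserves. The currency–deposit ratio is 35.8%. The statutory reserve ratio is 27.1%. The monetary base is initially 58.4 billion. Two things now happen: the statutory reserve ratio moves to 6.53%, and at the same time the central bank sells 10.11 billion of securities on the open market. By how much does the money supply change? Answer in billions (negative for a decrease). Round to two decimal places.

Before: m₁ = (1 + 0.358) / (0.271 + 0.05 + 0.358) = 2, MB₁ = 58.4, so M₁ = 2 × 58.4 = 116.8 billion.
After: m₂ = (1 + 0.358) / (0.0653 + 0.05 + 0.358) ≈ 2.86922, MB₂ = 58.4 − 10.11 = 48.29, so M₂ = 2.86922 × 48.29 ≈ 138.5546 billion.
ΔM = M₂ − M₁ = 138.5546 − 116.8 = 21.7546 billion.

21.75 billion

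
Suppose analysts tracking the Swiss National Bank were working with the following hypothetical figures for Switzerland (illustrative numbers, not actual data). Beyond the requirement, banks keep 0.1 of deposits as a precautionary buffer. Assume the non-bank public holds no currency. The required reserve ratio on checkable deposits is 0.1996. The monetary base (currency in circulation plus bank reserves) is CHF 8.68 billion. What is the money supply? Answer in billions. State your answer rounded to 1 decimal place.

The money multiplier is m = 1 / (rr + e) = 1 / (0.1996 + 0.1) ≈ 3.3378.
So M = m × MB = 3.3378 × 8.68 ≈ 28.9721 billion.

CHF 29.0 billion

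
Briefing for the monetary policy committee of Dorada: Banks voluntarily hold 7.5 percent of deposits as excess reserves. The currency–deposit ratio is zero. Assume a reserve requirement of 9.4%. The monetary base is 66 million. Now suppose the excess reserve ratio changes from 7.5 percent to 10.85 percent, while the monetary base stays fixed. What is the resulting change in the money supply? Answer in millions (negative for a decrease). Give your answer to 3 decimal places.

Initially m₁ = 1 / (0.094 + 0.075) ≈ 5.917160, so M₁ = 5.917160 × 66 ≈ 390.5326 million.
After the change m₂ = 1 / (0.094 + 0.1085) ≈ 4.938272, so M₂ = 4.938272 × 66 ≈ 325.926 million.
ΔM = M₂ − M₁ = 325.926 − 390.5326 = -64.6066 million.

-64.607 million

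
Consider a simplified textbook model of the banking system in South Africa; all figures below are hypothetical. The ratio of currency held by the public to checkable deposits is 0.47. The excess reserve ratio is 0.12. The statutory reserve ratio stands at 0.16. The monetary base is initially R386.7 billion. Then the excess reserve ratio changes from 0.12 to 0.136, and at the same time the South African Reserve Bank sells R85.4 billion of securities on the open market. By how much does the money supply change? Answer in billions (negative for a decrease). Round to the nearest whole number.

Before: m₁ = (1 + 0.47) / (0.16 + 0.12 + 0.47) = 1.96, MB₁ = 386.7, so M₁ = 1.96 × 386.7 = 757.932 billion.
After: m₂ = (1 + 0.47) / (0.16 + 0.136 + 0.47) ≈ 1.9191, MB₂ = 386.7 − 85.4 = 301.3, so M₂ = 1.9191 × 301.3 ≈ 578.2248 billion.
ΔM = M₂ − M₁ = 578.2248 − 757.932 = -179.7072 billion.

-180 billion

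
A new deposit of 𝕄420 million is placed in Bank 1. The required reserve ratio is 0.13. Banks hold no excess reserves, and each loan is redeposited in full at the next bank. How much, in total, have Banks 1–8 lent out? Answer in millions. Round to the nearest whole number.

𝕄1888 million

Bank i lends (1 − rr)^i of the original deposit: Bank 1 lends 420·0.8700 = 365.4000, Bank 2 lends 420·0.8700² = 317.8980, and so on.
Summing a geometric series: total = 420·[0.8700·(1 − 0.8700^8) / (1 − 0.8700)] ≈ 1888.2420 million.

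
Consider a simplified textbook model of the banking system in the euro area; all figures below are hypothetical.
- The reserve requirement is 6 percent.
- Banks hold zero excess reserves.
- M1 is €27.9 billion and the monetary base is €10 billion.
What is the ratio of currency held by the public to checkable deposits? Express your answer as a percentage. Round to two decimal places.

Using m = M/MB = 27.9/10 = 2.790000. From m = (1 + c)/(c + rr + e), rearranging gives 1 + c = m·(c + rr + e), so c·(1 − m) = m·(rr + e) − 1.
Hence c = [m·(rr + e) − 1]/(1 − m) = [2.790000 × (0.06 + 0) − 1] / (1 − 2.790000) ≈ 0.465140.

46.51%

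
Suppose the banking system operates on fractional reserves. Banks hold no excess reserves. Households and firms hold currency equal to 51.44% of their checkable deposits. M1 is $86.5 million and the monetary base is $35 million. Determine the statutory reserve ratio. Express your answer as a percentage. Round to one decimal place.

Using m = M/MB = 86.5/35 ≈ 2.471429. Since m = (1 + c)/(c + rr + e), the denominator satisfies c + rr + e = (1 + c)/m = (1 + 0.5144) / 2.471429 ≈ 0.612763.
With c = 0.5144 and e = 0, the statutory reserve ratio is 0.612763 − 0.5144 − 0 = 0.098363.

9.8%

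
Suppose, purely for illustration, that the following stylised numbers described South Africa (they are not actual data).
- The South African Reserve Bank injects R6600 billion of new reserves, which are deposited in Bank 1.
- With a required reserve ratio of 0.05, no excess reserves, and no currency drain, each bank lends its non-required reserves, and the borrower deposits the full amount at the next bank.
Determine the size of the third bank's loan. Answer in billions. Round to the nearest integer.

Each bank lends a fraction (1 − rr) = 0.9500 of the deposit it receives, so Bank 3 receives 6600·0.9500^2 and lends 6600·0.9500^3 = 5658.6750 billion.

R5659 billion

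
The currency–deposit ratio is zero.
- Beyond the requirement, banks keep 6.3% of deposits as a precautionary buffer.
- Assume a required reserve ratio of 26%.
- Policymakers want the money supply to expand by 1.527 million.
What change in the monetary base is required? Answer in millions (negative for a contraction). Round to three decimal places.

0.493 million

The money multiplier is m = 1 / (rr + e) = 1 / (0.26 + 0.063) ≈ 3.09598.
ΔMB = ΔM / m = (+1.527) / 3.09598 ≈ 0.4932 million.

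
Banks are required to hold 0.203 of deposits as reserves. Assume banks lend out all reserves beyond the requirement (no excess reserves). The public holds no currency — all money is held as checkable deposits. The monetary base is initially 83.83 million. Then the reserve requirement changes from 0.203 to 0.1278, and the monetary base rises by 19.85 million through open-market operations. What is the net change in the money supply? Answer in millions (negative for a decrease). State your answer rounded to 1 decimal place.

Before: m₁ = 1 / (0.203) ≈ 4.92611, MB₁ = 83.83, so M₁ = 4.92611 × 83.83 ≈ 412.9558 million.
After: m₂ = 1 / (0.1278) ≈ 7.82473, MB₂ = 83.83 + 19.85 = 103.68, so M₂ = 7.82473 × 103.68 ≈ 811.268 million.
ΔM = M₂ − M₁ = 811.268 − 412.9558 = 398.3122 million.

398.3 million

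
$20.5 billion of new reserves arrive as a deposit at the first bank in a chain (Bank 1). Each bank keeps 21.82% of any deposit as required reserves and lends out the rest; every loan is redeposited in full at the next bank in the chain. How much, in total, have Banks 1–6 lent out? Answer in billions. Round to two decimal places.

Bank i lends (1 − rr)^i of the original deposit: Bank 1 lends 20.5·0.7818 = 16.0269, Bank 2 lends 20.5·0.7818² ≈ 12.5298, and so on.
Summing a geometric series: total = 20.5·[0.7818·(1 − 0.7818^6) / (1 − 0.7818)] ≈ 56.6791 billion.

$56.68 billion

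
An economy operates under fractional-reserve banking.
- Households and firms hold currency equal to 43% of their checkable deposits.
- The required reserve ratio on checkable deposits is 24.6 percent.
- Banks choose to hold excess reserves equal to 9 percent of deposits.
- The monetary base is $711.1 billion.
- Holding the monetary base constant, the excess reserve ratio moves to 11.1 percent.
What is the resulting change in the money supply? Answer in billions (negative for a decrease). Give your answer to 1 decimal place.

Initially m₁ = (1 + 0.43) / (0.246 + 0.09 + 0.43) ≈ 1.86684, so M₁ = 1.86684 × 711.1 ≈ 1327.5099 billion.
After the change m₂ = (1 + 0.43) / (0.246 + 0.111 + 0.43) ≈ 1.81703, so M₂ = 1.81703 × 711.1 ≈ 1292.09 billion.
ΔM = M₂ − M₁ = 1292.09 − 1327.5099 = -35.4199 billion.

-35.4 billion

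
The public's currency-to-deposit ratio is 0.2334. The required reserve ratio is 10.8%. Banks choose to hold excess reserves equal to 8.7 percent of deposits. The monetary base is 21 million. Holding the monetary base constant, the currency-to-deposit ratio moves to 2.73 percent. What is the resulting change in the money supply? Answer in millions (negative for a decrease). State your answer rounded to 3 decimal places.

36.585 million

Initially m₁ = (1 + 0.2334) / (0.108 + 0.087 + 0.2334) ≈ 2.879085, so M₁ = 2.879085 × 21 ≈ 60.4608 million.
After the change m₂ = (1 + 0.0273) / (0.108 + 0.087 + 0.0273) ≈ 4.621233, so M₂ = 4.621233 × 21 ≈ 97.0459 million.
ΔM = M₂ − M₁ = 97.0459 − 60.4608 = 36.5851 million.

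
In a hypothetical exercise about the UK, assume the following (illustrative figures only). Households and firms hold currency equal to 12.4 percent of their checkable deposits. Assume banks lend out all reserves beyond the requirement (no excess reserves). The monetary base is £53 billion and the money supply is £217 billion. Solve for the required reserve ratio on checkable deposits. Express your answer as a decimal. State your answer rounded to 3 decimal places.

Using m = M/MB = 217/53 ≈ 4.094340. Since m = (1 + c)/(c + rr + e), the denominator satisfies c + rr + e = (1 + c)/m = (1 + 0.124) / 4.094340 ≈ 0.274525.
With c = 0.124 and e = 0, the required reserve ratio on checkable deposits is 0.274525 − 0.124 − 0 = 0.150525.

0.151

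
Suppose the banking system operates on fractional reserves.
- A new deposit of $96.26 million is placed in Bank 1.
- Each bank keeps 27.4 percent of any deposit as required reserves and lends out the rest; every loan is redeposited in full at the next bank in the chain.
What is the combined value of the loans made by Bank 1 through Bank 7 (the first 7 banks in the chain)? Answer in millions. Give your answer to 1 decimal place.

$227.9 million

Bank i lends (1 − rr)^i of the original deposit: Bank 1 lends 96.26·0.7260 ≈ 69.8848, Bank 2 lends 96.26·0.7260² ≈ 50.7363, and so on.
Summing a geometric series: total = 96.26·[0.7260·(1 − 0.7260^7) / (1 − 0.7260)] ≈ 227.9402 million.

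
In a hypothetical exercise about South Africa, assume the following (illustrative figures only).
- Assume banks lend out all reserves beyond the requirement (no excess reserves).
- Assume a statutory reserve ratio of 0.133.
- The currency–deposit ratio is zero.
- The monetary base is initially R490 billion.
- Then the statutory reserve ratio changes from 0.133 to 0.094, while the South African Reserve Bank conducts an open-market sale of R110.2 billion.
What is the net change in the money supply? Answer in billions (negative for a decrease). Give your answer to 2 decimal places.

R356.22 billion

Before: m₁ = 1 / (0.133) ≈ 7.518797, MB₁ = 490, so M₁ = 7.518797 × 490 ≈ 3684.2105 billion.
After: m₂ = 1 / (0.094) ≈ 10.638298, MB₂ = 490 − 110.2 = 379.8, so M₂ = 10.638298 × 379.8 ≈ 4040.4256 billion.
ΔM = M₂ − M₁ = 4040.4256 − 3684.2105 = 356.2151 billion.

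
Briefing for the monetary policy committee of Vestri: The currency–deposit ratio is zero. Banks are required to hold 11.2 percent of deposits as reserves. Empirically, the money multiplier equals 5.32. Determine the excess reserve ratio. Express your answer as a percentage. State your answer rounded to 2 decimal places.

7.60%

Using m = 5.32. Since m = (1 + c)/(c + rr + e), the denominator satisfies c + rr + e = (1 + c)/m = (1 + 0) / 5.32 ≈ 0.187970.
With c = 0 and rr = 0.112, the excess reserve ratio is 0.187970 − 0 − 0.112 = 0.07597.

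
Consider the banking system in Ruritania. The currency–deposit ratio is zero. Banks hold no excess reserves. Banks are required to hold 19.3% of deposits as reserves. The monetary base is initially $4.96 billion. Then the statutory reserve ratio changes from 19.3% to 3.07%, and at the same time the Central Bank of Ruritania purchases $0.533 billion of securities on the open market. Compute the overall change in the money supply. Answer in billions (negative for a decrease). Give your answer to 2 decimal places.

Before: m₁ = 1 / (0.193) ≈ 5.1813, MB₁ = 4.96, so M₁ = 5.1813 × 4.96 ≈ 25.6992 billion.
After: m₂ = 1 / (0.0307) ≈ 32.5733, MB₂ = 4.96 + 0.533 = 5.493, so M₂ = 32.5733 × 5.493 ≈ 178.9251 billion.
ΔM = M₂ − M₁ = 178.9251 − 25.6992 = 153.2259 billion.

$153.23 billion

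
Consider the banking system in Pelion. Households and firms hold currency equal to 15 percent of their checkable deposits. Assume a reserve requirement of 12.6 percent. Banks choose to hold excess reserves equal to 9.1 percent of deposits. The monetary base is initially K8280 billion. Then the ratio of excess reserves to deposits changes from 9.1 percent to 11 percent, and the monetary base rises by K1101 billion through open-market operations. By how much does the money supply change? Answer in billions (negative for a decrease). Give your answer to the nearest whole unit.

Before: m₁ = (1 + 0.15) / (0.126 + 0.091 + 0.15) ≈ 3.13351, MB₁ = 8280, so M₁ = 3.13351 × 8280 = 25945.4628 billion.
After: m₂ = (1 + 0.15) / (0.126 + 0.11 + 0.15) ≈ 2.97927, MB₂ = 8280 + 1101 = 9381, so M₂ = 2.97927 × 9381 ≈ 27948.5319 billion.
ΔM = M₂ − M₁ = 27948.5319 − 25945.4628 = 2003.0691 billion.

K2003 billion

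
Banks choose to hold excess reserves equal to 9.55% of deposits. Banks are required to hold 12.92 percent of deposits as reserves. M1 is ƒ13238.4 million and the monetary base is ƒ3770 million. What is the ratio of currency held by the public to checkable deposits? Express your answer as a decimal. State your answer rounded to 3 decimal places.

0.084

Using m = M/MB = 13238.4/3770 ≈ 3.511512. From m = (1 + c)/(c + rr + e), rearranging gives 1 + c = m·(c + rr + e), so c·(1 − m) = m·(rr + e) − 1.
Hence c = [m·(rr + e) − 1]/(1 − m) = [3.511512 × (0.1292 + 0.0955) − 1] / (1 − 3.511512) ≈ 0.083999.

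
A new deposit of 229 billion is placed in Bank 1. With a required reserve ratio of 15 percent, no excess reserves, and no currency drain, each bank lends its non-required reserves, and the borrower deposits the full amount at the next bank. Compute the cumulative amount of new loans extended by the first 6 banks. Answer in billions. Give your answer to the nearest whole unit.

Bank i lends (1 − rr)^i of the original deposit: Bank 1 lends 229·0.8500 = 194.6500, Bank 2 lends 229·0.8500² = 165.4525, and so on.
Summing a geometric series: total = 229·[0.8500·(1 − 0.8500^6) / (1 − 0.8500)] ≈ 808.2523 billion.

808 billion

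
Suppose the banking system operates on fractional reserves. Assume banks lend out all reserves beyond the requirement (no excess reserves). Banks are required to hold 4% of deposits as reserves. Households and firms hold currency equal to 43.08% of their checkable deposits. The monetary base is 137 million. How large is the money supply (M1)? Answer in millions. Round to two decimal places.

416.35 million

The money multiplier is m = (1 + c) / (rr + c) = (1 + 0.4308) / (0.04 + 0.4308) ≈ 3.039082.
So M = m × MB = 3.039082 × 137 ≈ 416.3542 million.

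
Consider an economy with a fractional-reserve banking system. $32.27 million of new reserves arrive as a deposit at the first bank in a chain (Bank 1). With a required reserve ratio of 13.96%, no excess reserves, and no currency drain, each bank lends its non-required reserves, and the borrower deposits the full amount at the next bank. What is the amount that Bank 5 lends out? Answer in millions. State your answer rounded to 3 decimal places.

$15.216 million

Each bank lends a fraction (1 − rr) = 0.8604 of the deposit it receives, so Bank 5 receives 32.27·0.8604^4 and lends 32.27·0.8604^5 ≈ 15.2160 million.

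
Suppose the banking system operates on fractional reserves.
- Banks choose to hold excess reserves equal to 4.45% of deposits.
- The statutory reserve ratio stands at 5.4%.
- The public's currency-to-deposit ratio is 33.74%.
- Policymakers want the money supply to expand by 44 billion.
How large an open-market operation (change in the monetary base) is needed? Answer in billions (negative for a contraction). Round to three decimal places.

The money multiplier is m = (1 + c) / (rr + e + c) = (1 + 0.3374) / (0.054 + 0.0445 + 0.3374) ≈ 3.068135.
ΔMB = ΔM / m = (+44) / 3.068135 ≈ 14.341 billion.

14.341 billion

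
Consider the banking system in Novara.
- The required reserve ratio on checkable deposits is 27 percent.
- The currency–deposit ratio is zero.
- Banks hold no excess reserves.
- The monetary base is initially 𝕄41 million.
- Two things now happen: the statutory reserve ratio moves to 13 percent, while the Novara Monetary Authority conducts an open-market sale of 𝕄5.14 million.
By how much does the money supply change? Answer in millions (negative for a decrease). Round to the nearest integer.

𝕄124 million

Before: m₁ = 1 / (0.27) ≈ 3.7037, MB₁ = 41, so M₁ = 3.7037 × 41 = 151.8517 million.
After: m₂ = 1 / (0.13) ≈ 7.6923, MB₂ = 41 − 5.14 = 35.86, so M₂ = 7.6923 × 35.86 ≈ 275.8459 million.
ΔM = M₂ − M₁ = 275.8459 − 151.8517 = 123.9942 million.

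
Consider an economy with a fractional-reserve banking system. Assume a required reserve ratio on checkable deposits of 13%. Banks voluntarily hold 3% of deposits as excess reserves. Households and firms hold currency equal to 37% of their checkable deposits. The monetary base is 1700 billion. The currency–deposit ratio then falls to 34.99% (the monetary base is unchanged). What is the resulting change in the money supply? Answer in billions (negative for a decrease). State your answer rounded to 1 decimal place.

106.2 billion

Initially m₁ = (1 + 0.37) / (0.13 + 0.03 + 0.37) ≈ 2.584906, so M₁ = 2.584906 × 1700 = 4394.3402 billion.
After the change m₂ = (1 + 0.3499) / (0.13 + 0.03 + 0.3499) ≈ 2.647382, so M₂ = 2.647382 × 1700 = 4500.5494 billion.
ΔM = M₂ − M₁ = 4500.5494 − 4394.3402 = 106.2092 billion.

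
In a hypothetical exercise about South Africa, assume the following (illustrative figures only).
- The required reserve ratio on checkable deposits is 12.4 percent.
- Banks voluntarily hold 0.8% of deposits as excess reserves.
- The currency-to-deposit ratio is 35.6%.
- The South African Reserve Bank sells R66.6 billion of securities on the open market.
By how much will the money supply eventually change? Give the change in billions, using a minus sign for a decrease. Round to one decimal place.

The money multiplier is m = (1 + c) / (rr + e + c) = (1 + 0.356) / (0.124 + 0.008 + 0.356) ≈ 2.7787.
The sale removes 66.6 billion of base, so ΔM = m × ΔMB = 2.7787 × (−66.6) ≈ -185.0614 billion.

-185.1 billion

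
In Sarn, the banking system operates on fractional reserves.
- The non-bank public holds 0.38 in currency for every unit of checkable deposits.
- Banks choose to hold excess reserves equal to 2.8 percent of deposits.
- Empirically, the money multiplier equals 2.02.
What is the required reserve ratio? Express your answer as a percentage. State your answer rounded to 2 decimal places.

27.52%

Using m = 2.02. Since m = (1 + c)/(c + rr + e), the denominator satisfies c + rr + e = (1 + c)/m = (1 + 0.38) / 2.02 ≈ 0.683168.
With c = 0.38 and e = 0.028, the required reserve ratio is 0.683168 − 0.38 − 0.028 = 0.275168.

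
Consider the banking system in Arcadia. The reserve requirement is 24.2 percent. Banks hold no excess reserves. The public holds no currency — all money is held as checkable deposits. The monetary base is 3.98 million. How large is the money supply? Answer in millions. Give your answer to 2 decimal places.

16.45 million

With no currency drain or excess reserves, the money multiplier is m = 1/rr = 1/0.242 ≈ 4.1322.
Money supply M = m × MB = 4.1322 × 3.98 ≈ 16.4462 million.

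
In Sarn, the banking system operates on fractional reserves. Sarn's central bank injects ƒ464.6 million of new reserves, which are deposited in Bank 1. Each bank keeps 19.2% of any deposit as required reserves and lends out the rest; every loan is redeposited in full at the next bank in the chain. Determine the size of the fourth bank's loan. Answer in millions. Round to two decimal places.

Each bank lends a fraction (1 − rr) = 0.8080 of the deposit it receives, so Bank 4 receives 464.6·0.8080^3 and lends 464.6·0.8080^4 ≈ 198.0271 million.

ƒ198.03 million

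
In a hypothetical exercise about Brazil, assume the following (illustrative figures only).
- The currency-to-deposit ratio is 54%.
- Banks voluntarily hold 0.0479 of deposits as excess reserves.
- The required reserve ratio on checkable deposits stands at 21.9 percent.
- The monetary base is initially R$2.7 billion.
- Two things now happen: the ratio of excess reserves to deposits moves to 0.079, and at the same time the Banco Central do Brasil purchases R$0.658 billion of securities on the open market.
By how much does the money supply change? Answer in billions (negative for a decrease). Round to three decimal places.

Before: m₁ = (1 + 0.54) / (0.219 + 0.0479 + 0.54) ≈ 1.90854, MB₁ = 2.7, so M₁ = 1.90854 × 2.7 ≈ 5.1531 billion.
After: m₂ = (1 + 0.54) / (0.219 + 0.079 + 0.54) ≈ 1.83771, MB₂ = 2.7 + 0.658 = 3.358, so M₂ = 1.83771 × 3.358 ≈ 6.171 billion.
ΔM = M₂ − M₁ = 6.171 − 5.1531 = 1.0179 billion.

R$1.018 billion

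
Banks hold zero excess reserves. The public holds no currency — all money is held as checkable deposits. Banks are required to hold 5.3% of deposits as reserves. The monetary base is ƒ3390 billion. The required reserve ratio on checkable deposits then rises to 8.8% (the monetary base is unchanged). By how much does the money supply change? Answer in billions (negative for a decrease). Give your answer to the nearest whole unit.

Initially m₁ = 1 / (0.053) ≈ 18.86792, so M₁ = 18.86792 × 3390 = 63962.2488 billion.
After the change m₂ = 1 / (0.088) ≈ 11.36364, so M₂ = 11.36364 × 3390 = 38522.7396 billion.
ΔM = M₂ − M₁ = 38522.7396 − 63962.2488 = -25439.5092 billion.

-25440 billion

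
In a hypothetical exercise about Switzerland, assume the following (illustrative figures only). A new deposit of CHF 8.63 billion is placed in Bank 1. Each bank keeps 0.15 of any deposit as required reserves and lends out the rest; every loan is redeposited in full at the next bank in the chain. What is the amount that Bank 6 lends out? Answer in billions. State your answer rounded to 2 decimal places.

CHF 3.25 billion

Each bank lends a fraction (1 − rr) = 0.8500 of the deposit it receives, so Bank 6 receives 8.63·0.8500^5 and lends 8.63·0.8500^6 ≈ 3.2548 billion.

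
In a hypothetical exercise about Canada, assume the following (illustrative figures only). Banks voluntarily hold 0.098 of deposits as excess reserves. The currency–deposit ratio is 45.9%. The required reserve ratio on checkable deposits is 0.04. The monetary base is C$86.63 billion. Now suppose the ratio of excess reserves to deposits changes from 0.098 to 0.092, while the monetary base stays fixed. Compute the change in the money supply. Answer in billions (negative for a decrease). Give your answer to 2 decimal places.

C$2.15 billion

Initially m₁ = (1 + 0.459) / (0.04 + 0.098 + 0.459) ≈ 2.44389, so M₁ = 2.44389 × 86.63 ≈ 211.7142 billion.
After the change m₂ = (1 + 0.459) / (0.04 + 0.092 + 0.459) ≈ 2.46870, so M₂ = 2.46870 × 86.63 ≈ 213.8635 billion.
ΔM = M₂ − M₁ = 213.8635 − 211.7142 = 2.1493 billion.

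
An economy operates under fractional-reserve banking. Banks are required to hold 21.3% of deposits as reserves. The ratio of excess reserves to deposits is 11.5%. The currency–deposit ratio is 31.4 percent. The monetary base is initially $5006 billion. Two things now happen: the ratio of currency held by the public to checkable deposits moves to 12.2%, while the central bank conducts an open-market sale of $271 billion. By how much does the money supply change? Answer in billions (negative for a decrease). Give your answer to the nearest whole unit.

Before: m₁ = (1 + 0.314) / (0.213 + 0.115 + 0.314) ≈ 2.04673, MB₁ = 5006, so M₁ = 2.04673 × 5006 ≈ 10245.9304 billion.
After: m₂ = (1 + 0.122) / (0.213 + 0.115 + 0.122) ≈ 2.49333, MB₂ = 5006 − 271 = 4735, so M₂ = 2.49333 × 4735 ≈ 11805.9175 billion.
ΔM = M₂ − M₁ = 11805.9175 − 10245.9304 = 1559.9871 billion.

$1560 billion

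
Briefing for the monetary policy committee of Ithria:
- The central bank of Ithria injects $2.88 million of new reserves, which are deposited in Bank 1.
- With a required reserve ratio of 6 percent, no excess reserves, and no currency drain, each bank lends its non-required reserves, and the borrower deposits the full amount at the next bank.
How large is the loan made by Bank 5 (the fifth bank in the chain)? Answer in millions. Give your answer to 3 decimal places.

$2.114 million

Each bank lends a fraction (1 − rr) = 0.9400 of the deposit it receives, so Bank 5 receives 2.88·0.9400^4 and lends 2.88·0.9400^5 ≈ 2.1136 million.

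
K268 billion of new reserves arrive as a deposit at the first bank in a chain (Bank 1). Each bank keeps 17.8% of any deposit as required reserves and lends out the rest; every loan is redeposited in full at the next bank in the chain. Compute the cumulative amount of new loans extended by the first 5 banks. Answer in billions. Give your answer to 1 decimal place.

Bank i lends (1 − rr)^i of the original deposit: Bank 1 lends 268·0.8220 = 220.2960, Bank 2 lends 268·0.8220² ≈ 181.0833, and so on.
Summing a geometric series: total = 268·[0.8220·(1 − 0.8220^5) / (1 − 0.8220)] ≈ 773.1608 billion.

K773.2 billion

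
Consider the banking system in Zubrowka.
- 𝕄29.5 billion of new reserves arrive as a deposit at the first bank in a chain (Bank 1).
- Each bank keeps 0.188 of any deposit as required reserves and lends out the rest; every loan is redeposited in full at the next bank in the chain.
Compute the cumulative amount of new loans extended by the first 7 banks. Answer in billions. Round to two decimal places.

Bank i lends (1 − rr)^i of the original deposit: Bank 1 lends 29.5·0.8120 = 23.9540, Bank 2 lends 29.5·0.8120² ≈ 19.4506, and so on.
Summing a geometric series: total = 29.5·[0.8120·(1 − 0.8120^7) / (1 − 0.8120)] ≈ 97.7589 billion.

𝕄97.76 billion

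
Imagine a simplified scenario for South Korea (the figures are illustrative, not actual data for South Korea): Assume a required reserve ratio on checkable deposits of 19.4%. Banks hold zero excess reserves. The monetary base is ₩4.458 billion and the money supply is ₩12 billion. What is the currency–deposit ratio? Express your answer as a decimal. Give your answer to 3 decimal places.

0.282

Using m = M/MB = 12/4.458 ≈ 2.691790. From m = (1 + c)/(c + rr + e), rearranging gives 1 + c = m·(c + rr + e), so c·(1 − m) = m·(rr + e) − 1.
Hence c = [m·(rr + e) − 1]/(1 − m) = [2.691790 × (0.194 + 0) − 1] / (1 − 2.691790) ≈ 0.282418.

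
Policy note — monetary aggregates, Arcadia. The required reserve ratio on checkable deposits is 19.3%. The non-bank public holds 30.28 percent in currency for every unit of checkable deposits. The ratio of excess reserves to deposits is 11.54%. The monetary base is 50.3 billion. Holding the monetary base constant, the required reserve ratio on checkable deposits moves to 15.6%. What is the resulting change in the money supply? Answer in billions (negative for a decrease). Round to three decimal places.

Initially m₁ = (1 + 0.3028) / (0.193 + 0.1154 + 0.3028) ≈ 2.131545, so M₁ = 2.131545 × 50.3 ≈ 107.2167 billion.
After the change m₂ = (1 + 0.3028) / (0.156 + 0.1154 + 0.3028) ≈ 2.268896, so M₂ = 2.268896 × 50.3 ≈ 114.1255 billion.
ΔM = M₂ − M₁ = 114.1255 − 107.2167 = 6.9088 billion.

6.909 billion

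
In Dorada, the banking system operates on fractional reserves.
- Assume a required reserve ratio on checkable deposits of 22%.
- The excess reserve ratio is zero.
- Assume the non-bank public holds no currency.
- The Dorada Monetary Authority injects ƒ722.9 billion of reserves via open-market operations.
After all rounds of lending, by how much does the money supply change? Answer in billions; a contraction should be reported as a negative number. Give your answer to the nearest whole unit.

ƒ3286 billion

The simple money multiplier is m = 1/rr = 1/0.22 ≈ 4.5455.
An open-market purchase increases the monetary base by 722.9 billion, so ΔM = m × ΔMB = 4.5455 × 722.9 ≈ 3285.9419 billion.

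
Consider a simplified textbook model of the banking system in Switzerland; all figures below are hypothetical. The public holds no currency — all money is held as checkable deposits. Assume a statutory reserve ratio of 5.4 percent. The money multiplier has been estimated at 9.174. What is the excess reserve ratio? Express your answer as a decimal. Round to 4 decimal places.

0.0550

Using m = 9.174. Since m = (1 + c)/(c + rr + e), the denominator satisfies c + rr + e = (1 + c)/m = (1 + 0) / 9.174 ≈ 0.109004.
With c = 0 and rr = 0.054, the excess reserve ratio is 0.109004 − 0 − 0.054 = 0.055004.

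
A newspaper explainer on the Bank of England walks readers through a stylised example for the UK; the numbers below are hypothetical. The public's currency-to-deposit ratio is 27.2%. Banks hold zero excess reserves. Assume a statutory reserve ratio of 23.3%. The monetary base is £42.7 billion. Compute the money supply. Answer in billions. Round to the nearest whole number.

£108 billion

The money multiplier is m = (1 + c) / (rr + c) = (1 + 0.272) / (0.233 + 0.272) ≈ 2.5188.
So M = m × MB = 2.5188 × 42.7 ≈ 107.5528 billion.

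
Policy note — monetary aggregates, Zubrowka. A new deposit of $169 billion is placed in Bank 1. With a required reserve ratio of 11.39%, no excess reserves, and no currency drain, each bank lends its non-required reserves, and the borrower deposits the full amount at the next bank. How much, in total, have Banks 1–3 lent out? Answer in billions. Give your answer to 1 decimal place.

$400.0 billion

Bank i lends (1 − rr)^i of the original deposit: Bank 1 lends 169·0.8861 = 149.7509, Bank 2 lends 169·0.8861² ≈ 132.6943, and so on.
Summing a geometric series: total = 169·[0.8861·(1 − 0.8861^3) / (1 − 0.8861)] ≈ 400.0256 billion.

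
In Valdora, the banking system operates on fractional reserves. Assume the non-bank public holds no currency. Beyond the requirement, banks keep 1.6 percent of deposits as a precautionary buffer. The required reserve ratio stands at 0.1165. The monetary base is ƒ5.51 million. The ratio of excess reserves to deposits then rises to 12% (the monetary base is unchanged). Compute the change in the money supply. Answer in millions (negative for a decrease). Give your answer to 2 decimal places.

-18.29 million

Initially m₁ = 1 / (0.1165 + 0.016) ≈ 7.5472, so M₁ = 7.5472 × 5.51 ≈ 41.5851 million.
After the change m₂ = 1 / (0.1165 + 0.12) ≈ 4.2283, so M₂ = 4.2283 × 5.51 ≈ 23.2979 million.
ΔM = M₂ − M₁ = 23.2979 − 41.5851 = -18.2872 million.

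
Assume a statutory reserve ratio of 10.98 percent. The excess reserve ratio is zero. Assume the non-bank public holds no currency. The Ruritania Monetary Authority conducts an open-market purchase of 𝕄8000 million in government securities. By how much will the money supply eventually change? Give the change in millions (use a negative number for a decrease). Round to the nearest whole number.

The simple money multiplier is m = 1/rr = 1/0.1098 ≈ 9.10747.
An open-market purchase increases the monetary base by 8000 million, so ΔM = m × ΔMB = 9.10747 × 8000 = 72859.76 million.

𝕄72860 million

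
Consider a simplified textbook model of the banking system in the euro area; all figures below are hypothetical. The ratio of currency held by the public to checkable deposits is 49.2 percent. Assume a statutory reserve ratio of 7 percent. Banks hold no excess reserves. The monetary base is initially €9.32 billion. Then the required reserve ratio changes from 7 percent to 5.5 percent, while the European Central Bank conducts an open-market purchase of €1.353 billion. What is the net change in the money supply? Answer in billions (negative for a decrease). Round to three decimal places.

Before: m₁ = (1 + 0.492) / (0.07 + 0.492) ≈ 2.654804, MB₁ = 9.32, so M₁ = 2.654804 × 9.32 ≈ 24.7428 billion.
After: m₂ = (1 + 0.492) / (0.055 + 0.492) ≈ 2.727605, MB₂ = 9.32 + 1.353 = 10.673, so M₂ = 2.727605 × 10.673 ≈ 29.1117 billion.
ΔM = M₂ − M₁ = 29.1117 − 24.7428 = 4.3689 billion.

€4.369 billion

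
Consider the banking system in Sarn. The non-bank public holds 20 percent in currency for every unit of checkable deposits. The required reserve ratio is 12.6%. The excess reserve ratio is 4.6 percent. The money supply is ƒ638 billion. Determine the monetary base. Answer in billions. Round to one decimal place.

The money multiplier is m = (1 + c) / (rr + e + c) = (1 + 0.2) / (0.126 + 0.046 + 0.2) ≈ 3.22581.
MB = M / m = 638 / 3.22581 ≈ 197.7798 billion.

ƒ197.8 billion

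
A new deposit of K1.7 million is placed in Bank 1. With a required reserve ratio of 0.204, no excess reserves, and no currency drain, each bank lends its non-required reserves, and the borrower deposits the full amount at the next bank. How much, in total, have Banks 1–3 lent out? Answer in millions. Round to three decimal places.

Bank i lends (1 − rr)^i of the original deposit: Bank 1 lends 1.7·0.7960 = 1.3532, Bank 2 lends 1.7·0.7960² ≈ 1.0771, and so on.
Summing a geometric series: total = 1.7·[0.7960·(1 − 0.7960^3) / (1 − 0.7960)] ≈ 3.2878 million.

K3.288 million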